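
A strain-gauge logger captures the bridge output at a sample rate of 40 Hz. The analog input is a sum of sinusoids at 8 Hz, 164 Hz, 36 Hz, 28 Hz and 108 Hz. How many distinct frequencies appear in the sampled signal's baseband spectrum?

fs/2 = 20 Hz.
8 Hz ≤ fs/2 = 20 Hz, passes unchanged.
164 Hz mod fs = 4 Hz.
4 Hz ≤ fs/2 = 20 Hz, appears at 4 Hz.
36 Hz > fs/2 = 20 Hz, folds to fs − 36 Hz = 4 Hz.
28 Hz > fs/2 = 20 Hz, folds to fs − 28 Hz = 12 Hz.
108 Hz mod fs = 28 Hz.
28 Hz > fs/2 = 20 Hz, folds to fs − 28 Hz = 12 Hz.
Distinct values: {4 Hz, 8 Hz, 12 Hz} → 3.

3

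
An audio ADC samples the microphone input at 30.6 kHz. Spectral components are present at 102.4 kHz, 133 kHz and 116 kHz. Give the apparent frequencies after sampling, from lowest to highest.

fs/2 = 15.3 kHz.
102.4 kHz mod fs = 10.6 kHz.
10.6 kHz ≤ fs/2 = 15.3 kHz, appears at 10.6 kHz.
133 kHz mod fs = 10.6 kHz.
10.6 kHz ≤ fs/2 = 15.3 kHz, appears at 10.6 kHz.
116 kHz mod fs = 24.2 kHz.
24.2 kHz > fs/2 = 15.3 kHz, folds to fs − 24.2 kHz = 6.4 kHz.
Distinct values: {6.4 kHz, 10.6 kHz}.

6.4 kHz, 10.6 kHz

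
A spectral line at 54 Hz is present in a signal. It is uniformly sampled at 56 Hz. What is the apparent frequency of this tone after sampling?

54 Hz > fs/2 = 28 Hz, folds to fs − 54 Hz = 2 Hz.

2 Hz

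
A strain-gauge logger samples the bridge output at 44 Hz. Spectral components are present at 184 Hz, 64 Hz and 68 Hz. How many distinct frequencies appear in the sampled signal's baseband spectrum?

fs/2 = 22 Hz.
184 Hz mod fs = 8 Hz.
8 Hz ≤ fs/2 = 22 Hz, appears at 8 Hz.
64 Hz mod fs = 20 Hz.
20 Hz ≤ fs/2 = 22 Hz, appears at 20 Hz.
68 Hz mod fs = 24 Hz.
24 Hz > fs/2 = 22 Hz, folds to fs − 24 Hz = 20 Hz.
Distinct values: {8 Hz, 20 Hz} → 2.

2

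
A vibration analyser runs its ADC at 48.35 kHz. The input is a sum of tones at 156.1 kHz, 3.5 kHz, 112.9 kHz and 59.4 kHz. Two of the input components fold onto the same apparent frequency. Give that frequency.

11.05 kHz

fs/2 = 24.175 kHz.
156.1 kHz mod fs = 11.05 kHz.
11.05 kHz ≤ fs/2 = 24.175 kHz, appears at 11.05 kHz.
3.5 kHz ≤ fs/2 = 24.175 kHz, passes unchanged.
112.9 kHz mod fs = 16.2 kHz.
16.2 kHz ≤ fs/2 = 24.175 kHz, appears at 16.2 kHz.
59.4 kHz mod fs = 11.05 kHz.
11.05 kHz ≤ fs/2 = 24.175 kHz, appears at 11.05 kHz.
59.4 kHz and 156.1 kHz both map to 11.05 kHz.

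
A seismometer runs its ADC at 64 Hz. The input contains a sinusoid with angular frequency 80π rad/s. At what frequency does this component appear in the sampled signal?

24 Hz

ω = 80π rad/s → f = ω/(2π) = 40 Hz.
40 Hz > fs/2 = 32 Hz, folds to fs − 40 Hz = 24 Hz.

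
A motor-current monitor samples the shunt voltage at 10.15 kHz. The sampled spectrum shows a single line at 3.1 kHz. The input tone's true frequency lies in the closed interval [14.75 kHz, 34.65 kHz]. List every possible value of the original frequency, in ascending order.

Frequencies that alias to 3.1 kHz are k·fs ± 3.1 kHz for integer k ≥ 0.
k=0: 3.1 kHz.
k=1: 7.05 kHz, 13.25 kHz.
k=2: 17.2 kHz, 23.4 kHz.
k=3: 27.35 kHz, 33.55 kHz.
k=4: 37.5 kHz, 43.7 kHz.
Within [14.75 kHz, 34.65 kHz]: 17.2 kHz, 23.4 kHz, 27.35 kHz, 33.55 kHz.

17.2 kHz, 23.4 kHz, 27.35 kHz, 33.55 kHz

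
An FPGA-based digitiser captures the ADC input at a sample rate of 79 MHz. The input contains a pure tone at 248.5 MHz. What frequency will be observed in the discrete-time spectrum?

248.5 MHz mod fs = 11.5 MHz.
11.5 MHz ≤ fs/2 = 39.5 MHz, appears at 11.5 MHz.

11.5 MHz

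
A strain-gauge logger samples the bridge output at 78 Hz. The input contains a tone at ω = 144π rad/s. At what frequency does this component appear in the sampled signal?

6 Hz

ω = 144π rad/s → f = ω/(2π) = 72 Hz.
72 Hz > fs/2 = 39 Hz, folds to fs − 72 Hz = 6 Hz.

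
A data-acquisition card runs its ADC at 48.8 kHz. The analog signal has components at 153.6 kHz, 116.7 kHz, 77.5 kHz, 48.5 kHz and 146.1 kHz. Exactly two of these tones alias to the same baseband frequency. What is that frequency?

fs/2 = 24.4 kHz.
153.6 kHz mod fs = 7.2 kHz.
7.2 kHz ≤ fs/2 = 24.4 kHz, appears at 7.2 kHz.
116.7 kHz mod fs = 19.1 kHz.
19.1 kHz ≤ fs/2 = 24.4 kHz, appears at 19.1 kHz.
77.5 kHz mod fs = 28.7 kHz.
28.7 kHz > fs/2 = 24.4 kHz, folds to fs − 28.7 kHz = 20.1 kHz.
48.5 kHz > fs/2 = 24.4 kHz, folds to fs − 48.5 kHz = 0.3 kHz.
146.1 kHz mod fs = 48.5 kHz.
48.5 kHz > fs/2 = 24.4 kHz, folds to fs − 48.5 kHz = 0.3 kHz.
48.5 kHz and 146.1 kHz both map to 0.3 kHz.

0.3 kHz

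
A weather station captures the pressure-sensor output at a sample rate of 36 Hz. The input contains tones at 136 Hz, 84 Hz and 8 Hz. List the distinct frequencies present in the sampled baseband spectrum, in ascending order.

8 Hz, 12 Hz

fs/2 = 18 Hz.
136 Hz mod fs = 28 Hz.
28 Hz > fs/2 = 18 Hz, folds to fs − 28 Hz = 8 Hz.
84 Hz mod fs = 12 Hz.
12 Hz ≤ fs/2 = 18 Hz, appears at 12 Hz.
8 Hz ≤ fs/2 = 18 Hz, passes unchanged.
Distinct values: {8 Hz, 12 Hz}.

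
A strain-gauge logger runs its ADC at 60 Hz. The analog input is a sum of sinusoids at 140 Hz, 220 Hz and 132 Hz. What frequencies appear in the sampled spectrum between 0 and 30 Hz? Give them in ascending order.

12 Hz, 20 Hz

fs/2 = 30 Hz.
140 Hz mod fs = 20 Hz.
20 Hz ≤ fs/2 = 30 Hz, appears at 20 Hz.
220 Hz mod fs = 40 Hz.
40 Hz > fs/2 = 30 Hz, folds to fs − 40 Hz = 20 Hz.
132 Hz mod fs = 12 Hz.
12 Hz ≤ fs/2 = 30 Hz, appears at 12 Hz.
Distinct values: {12 Hz, 20 Hz}.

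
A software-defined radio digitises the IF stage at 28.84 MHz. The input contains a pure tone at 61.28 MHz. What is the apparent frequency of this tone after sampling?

61.28 MHz mod fs = 3.6 MHz.
3.6 MHz ≤ fs/2 = 14.42 MHz, appears at 3.6 MHz.

3.6 MHz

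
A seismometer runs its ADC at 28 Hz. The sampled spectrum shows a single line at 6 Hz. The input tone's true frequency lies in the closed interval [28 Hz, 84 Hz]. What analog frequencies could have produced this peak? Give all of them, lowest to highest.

34 Hz, 50 Hz, 62 Hz, 78 Hz

Frequencies that alias to 6 Hz are k·fs ± 6 Hz for integer k ≥ 0.
k=0: 6 Hz.
k=1: 22 Hz, 34 Hz.
k=2: 50 Hz, 62 Hz.
k=3: 78 Hz, 90 Hz.
k=4: 106 Hz, 118 Hz.
Within [28 Hz, 84 Hz]: 34 Hz, 50 Hz, 62 Hz, 78 Hz.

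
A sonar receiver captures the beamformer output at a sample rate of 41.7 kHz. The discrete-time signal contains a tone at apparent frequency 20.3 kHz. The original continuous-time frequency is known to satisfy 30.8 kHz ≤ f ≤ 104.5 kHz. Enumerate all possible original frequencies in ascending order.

Frequencies that alias to 20.3 kHz are k·fs ± 20.3 kHz for integer k ≥ 0.
k=0: 20.3 kHz.
k=1: 21.4 kHz, 62 kHz.
k=2: 63.1 kHz, 103.7 kHz.
k=3: 104.8 kHz, 145.4 kHz.
Within [30.8 kHz, 104.5 kHz]: 62 kHz, 63.1 kHz, 103.7 kHz.

62 kHz, 63.1 kHz, 103.7 kHz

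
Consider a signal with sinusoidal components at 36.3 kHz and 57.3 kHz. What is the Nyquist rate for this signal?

114.6 kHz

Highest-frequency component: 57.3 kHz.
Nyquist rate = 2 × 57.3 kHz = 114.6 kHz.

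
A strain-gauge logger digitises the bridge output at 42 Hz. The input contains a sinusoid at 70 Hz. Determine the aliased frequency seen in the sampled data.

70 Hz mod fs = 28 Hz.
28 Hz > fs/2 = 21 Hz, folds to fs − 28 Hz = 14 Hz.

14 Hz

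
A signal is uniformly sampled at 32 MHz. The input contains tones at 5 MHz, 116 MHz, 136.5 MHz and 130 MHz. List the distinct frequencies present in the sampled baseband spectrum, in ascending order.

2 MHz, 5 MHz, 8.5 MHz, 12 MHz

fs/2 = 16 MHz.
5 MHz ≤ fs/2 = 16 MHz, passes unchanged.
116 MHz mod fs = 20 MHz.
20 MHz > fs/2 = 16 MHz, folds to fs − 20 MHz = 12 MHz.
136.5 MHz mod fs = 8.5 MHz.
8.5 MHz ≤ fs/2 = 16 MHz, appears at 8.5 MHz.
130 MHz mod fs = 2 MHz.
2 MHz ≤ fs/2 = 16 MHz, appears at 2 MHz.
Distinct values: {2 MHz, 5 MHz, 8.5 MHz, 12 MHz}.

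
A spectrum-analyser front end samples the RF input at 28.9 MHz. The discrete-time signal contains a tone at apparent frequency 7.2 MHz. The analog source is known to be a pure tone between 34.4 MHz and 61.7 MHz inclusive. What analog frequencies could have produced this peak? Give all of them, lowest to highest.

36.1 MHz, 50.6 MHz

Frequencies that alias to 7.2 MHz are k·fs ± 7.2 MHz for integer k ≥ 0.
k=0: 7.2 MHz.
k=1: 21.7 MHz, 36.1 MHz.
k=2: 50.6 MHz, 65 MHz.
k=3: 79.5 MHz, 93.9 MHz.
Within [34.4 MHz, 61.7 MHz]: 36.1 MHz, 50.6 MHz.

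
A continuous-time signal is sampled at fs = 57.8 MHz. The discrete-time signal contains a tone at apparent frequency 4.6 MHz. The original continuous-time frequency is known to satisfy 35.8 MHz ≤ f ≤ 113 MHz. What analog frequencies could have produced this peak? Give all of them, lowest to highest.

53.2 MHz, 62.4 MHz, 111 MHz

Frequencies that alias to 4.6 MHz are k·fs ± 4.6 MHz for integer k ≥ 0.
k=0: 4.6 MHz.
k=1: 53.2 MHz, 62.4 MHz.
k=2: 111 MHz, 120.2 MHz.
k=3: 168.8 MHz, 178 MHz.
Within [35.8 MHz, 113 MHz]: 53.2 MHz, 62.4 MHz, 111 MHz.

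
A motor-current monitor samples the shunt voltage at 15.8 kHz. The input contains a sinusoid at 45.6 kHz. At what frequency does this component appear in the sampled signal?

1.8 kHz

45.6 kHz mod fs = 14 kHz.
14 kHz > fs/2 = 7.9 kHz, folds to fs − 14 kHz = 1.8 kHz.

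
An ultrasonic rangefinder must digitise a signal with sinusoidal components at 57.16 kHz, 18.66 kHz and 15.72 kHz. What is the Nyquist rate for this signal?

114.32 kHz

Highest-frequency component: 57.16 kHz.
Nyquist rate = 2 × 57.16 kHz = 114.32 kHz.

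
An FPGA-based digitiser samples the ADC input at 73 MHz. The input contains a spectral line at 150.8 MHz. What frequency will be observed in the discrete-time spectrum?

150.8 MHz mod fs = 4.8 MHz.
4.8 MHz ≤ fs/2 = 36.5 MHz, appears at 4.8 MHz.

4.8 MHz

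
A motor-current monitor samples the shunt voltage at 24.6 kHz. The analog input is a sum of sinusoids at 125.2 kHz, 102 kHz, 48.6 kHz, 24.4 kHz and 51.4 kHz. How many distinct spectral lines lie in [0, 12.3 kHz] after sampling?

fs/2 = 12.3 kHz.
125.2 kHz mod fs = 2.2 kHz.
2.2 kHz ≤ fs/2 = 12.3 kHz, appears at 2.2 kHz.
102 kHz mod fs = 3.6 kHz.
3.6 kHz ≤ fs/2 = 12.3 kHz, appears at 3.6 kHz.
48.6 kHz mod fs = 24 kHz.
24 kHz > fs/2 = 12.3 kHz, folds to fs − 24 kHz = 0.6 kHz.
24.4 kHz > fs/2 = 12.3 kHz, folds to fs − 24.4 kHz = 0.2 kHz.
51.4 kHz mod fs = 2.2 kHz.
2.2 kHz ≤ fs/2 = 12.3 kHz, appears at 2.2 kHz.
Distinct values: {0.2 kHz, 0.6 kHz, 2.2 kHz, 3.6 kHz} → 4.

4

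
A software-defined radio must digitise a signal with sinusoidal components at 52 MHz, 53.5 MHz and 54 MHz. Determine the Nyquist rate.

Highest-frequency component: 54 MHz.
Nyquist rate = 2 × 54 MHz = 108 MHz.

108 MHz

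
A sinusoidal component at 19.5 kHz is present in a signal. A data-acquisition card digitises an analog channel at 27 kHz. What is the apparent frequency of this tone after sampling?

7.5 kHz

19.5 kHz > fs/2 = 13.5 kHz, folds to fs − 19.5 kHz = 7.5 kHz.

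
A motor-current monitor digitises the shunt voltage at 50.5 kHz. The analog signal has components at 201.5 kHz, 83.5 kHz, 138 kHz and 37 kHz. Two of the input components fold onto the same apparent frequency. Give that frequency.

13.5 kHz

fs/2 = 25.25 kHz.
201.5 kHz mod fs = 50 kHz.
50 kHz > fs/2 = 25.25 kHz, folds to fs − 50 kHz = 0.5 kHz.
83.5 kHz mod fs = 33 kHz.
33 kHz > fs/2 = 25.25 kHz, folds to fs − 33 kHz = 17.5 kHz.
138 kHz mod fs = 37 kHz.
37 kHz > fs/2 = 25.25 kHz, folds to fs − 37 kHz = 13.5 kHz.
37 kHz > fs/2 = 25.25 kHz, folds to fs − 37 kHz = 13.5 kHz.
37 kHz and 138 kHz both map to 13.5 kHz.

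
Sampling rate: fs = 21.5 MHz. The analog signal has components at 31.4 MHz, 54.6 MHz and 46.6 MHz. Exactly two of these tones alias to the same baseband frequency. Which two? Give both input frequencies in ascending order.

31.4 MHz, 54.6 MHz

fs/2 = 10.75 MHz.
31.4 MHz mod fs = 9.9 MHz.
9.9 MHz ≤ fs/2 = 10.75 MHz, appears at 9.9 MHz.
54.6 MHz mod fs = 11.6 MHz.
11.6 MHz > fs/2 = 10.75 MHz, folds to fs − 11.6 MHz = 9.9 MHz.
46.6 MHz mod fs = 3.6 MHz.
3.6 MHz ≤ fs/2 = 10.75 MHz, appears at 3.6 MHz.
31.4 MHz and 54.6 MHz both map to 9.9 MHz.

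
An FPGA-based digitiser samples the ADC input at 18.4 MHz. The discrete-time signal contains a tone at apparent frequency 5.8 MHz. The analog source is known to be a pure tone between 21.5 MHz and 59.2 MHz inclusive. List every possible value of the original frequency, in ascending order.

Frequencies that alias to 5.8 MHz are k·fs ± 5.8 MHz for integer k ≥ 0.
k=0: 5.8 MHz.
k=1: 12.6 MHz, 24.2 MHz.
k=2: 31 MHz, 42.6 MHz.
k=3: 49.4 MHz, 61 MHz.
k=4: 67.8 MHz, 79.4 MHz.
Within [21.5 MHz, 59.2 MHz]: 24.2 MHz, 31 MHz, 42.6 MHz, 49.4 MHz.

24.2 MHz, 31 MHz, 42.6 MHz, 49.4 MHz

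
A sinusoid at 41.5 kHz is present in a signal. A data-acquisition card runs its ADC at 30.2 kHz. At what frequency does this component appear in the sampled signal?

41.5 kHz mod fs = 11.3 kHz.
11.3 kHz ≤ fs/2 = 15.1 kHz, appears at 11.3 kHz.

11.3 kHz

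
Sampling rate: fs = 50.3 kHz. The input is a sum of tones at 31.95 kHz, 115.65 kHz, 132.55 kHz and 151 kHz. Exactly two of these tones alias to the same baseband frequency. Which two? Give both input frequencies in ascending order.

31.95 kHz, 132.55 kHz

fs/2 = 25.15 kHz.
31.95 kHz > fs/2 = 25.15 kHz, folds to fs − 31.95 kHz = 18.35 kHz.
115.65 kHz mod fs = 15.05 kHz.
15.05 kHz ≤ fs/2 = 25.15 kHz, appears at 15.05 kHz.
132.55 kHz mod fs = 31.95 kHz.
31.95 kHz > fs/2 = 25.15 kHz, folds to fs − 31.95 kHz = 18.35 kHz.
151 kHz mod fs = 0.1 kHz.
0.1 kHz ≤ fs/2 = 25.15 kHz, appears at 0.1 kHz.
31.95 kHz and 132.55 kHz both map to 18.35 kHz.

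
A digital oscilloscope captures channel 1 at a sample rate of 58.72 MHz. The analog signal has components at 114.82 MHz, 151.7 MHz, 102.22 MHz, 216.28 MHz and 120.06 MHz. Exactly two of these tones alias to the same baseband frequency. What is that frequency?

fs/2 = 29.36 MHz.
114.82 MHz mod fs = 56.1 MHz.
56.1 MHz > fs/2 = 29.36 MHz, folds to fs − 56.1 MHz = 2.62 MHz.
151.7 MHz mod fs = 34.26 MHz.
34.26 MHz > fs/2 = 29.36 MHz, folds to fs − 34.26 MHz = 24.46 MHz.
102.22 MHz mod fs = 43.5 MHz.
43.5 MHz > fs/2 = 29.36 MHz, folds to fs − 43.5 MHz = 15.22 MHz.
216.28 MHz mod fs = 40.12 MHz.
40.12 MHz > fs/2 = 29.36 MHz, folds to fs − 40.12 MHz = 18.6 MHz.
120.06 MHz mod fs = 2.62 MHz.
2.62 MHz ≤ fs/2 = 29.36 MHz, appears at 2.62 MHz.
114.82 MHz and 120.06 MHz both map to 2.62 MHz.

2.62 MHz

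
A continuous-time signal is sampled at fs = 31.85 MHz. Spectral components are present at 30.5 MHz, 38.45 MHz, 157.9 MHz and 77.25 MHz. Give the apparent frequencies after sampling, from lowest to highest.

1.35 MHz, 6.6 MHz, 13.55 MHz

fs/2 = 15.925 MHz.
30.5 MHz > fs/2 = 15.925 MHz, folds to fs − 30.5 MHz = 1.35 MHz.
38.45 MHz mod fs = 6.6 MHz.
6.6 MHz ≤ fs/2 = 15.925 MHz, appears at 6.6 MHz.
157.9 MHz mod fs = 30.5 MHz.
30.5 MHz > fs/2 = 15.925 MHz, folds to fs − 30.5 MHz = 1.35 MHz.
77.25 MHz mod fs = 13.55 MHz.
13.55 MHz ≤ fs/2 = 15.925 MHz, appears at 13.55 MHz.
Distinct values: {1.35 MHz, 6.6 MHz, 13.55 MHz}.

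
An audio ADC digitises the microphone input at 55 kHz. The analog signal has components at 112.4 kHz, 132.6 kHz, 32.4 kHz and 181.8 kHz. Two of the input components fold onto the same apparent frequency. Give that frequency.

22.6 kHz

fs/2 = 27.5 kHz.
112.4 kHz mod fs = 2.4 kHz.
2.4 kHz ≤ fs/2 = 27.5 kHz, appears at 2.4 kHz.
132.6 kHz mod fs = 22.6 kHz.
22.6 kHz ≤ fs/2 = 27.5 kHz, appears at 22.6 kHz.
32.4 kHz > fs/2 = 27.5 kHz, folds to fs − 32.4 kHz = 22.6 kHz.
181.8 kHz mod fs = 16.8 kHz.
16.8 kHz ≤ fs/2 = 27.5 kHz, appears at 16.8 kHz.
32.4 kHz and 132.6 kHz both map to 22.6 kHz.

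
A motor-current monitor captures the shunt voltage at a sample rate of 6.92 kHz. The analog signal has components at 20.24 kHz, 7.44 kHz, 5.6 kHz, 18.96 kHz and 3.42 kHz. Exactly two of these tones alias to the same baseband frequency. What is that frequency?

fs/2 = 3.46 kHz.
20.24 kHz mod fs = 6.4 kHz.
6.4 kHz > fs/2 = 3.46 kHz, folds to fs − 6.4 kHz = 0.52 kHz.
7.44 kHz mod fs = 0.52 kHz.
0.52 kHz ≤ fs/2 = 3.46 kHz, appears at 0.52 kHz.
5.6 kHz > fs/2 = 3.46 kHz, folds to fs − 5.6 kHz = 1.32 kHz.
18.96 kHz mod fs = 5.12 kHz.
5.12 kHz > fs/2 = 3.46 kHz, folds to fs − 5.12 kHz = 1.8 kHz.
3.42 kHz ≤ fs/2 = 3.46 kHz, passes unchanged.
7.44 kHz and 20.24 kHz both map to 0.52 kHz.

0.52 kHz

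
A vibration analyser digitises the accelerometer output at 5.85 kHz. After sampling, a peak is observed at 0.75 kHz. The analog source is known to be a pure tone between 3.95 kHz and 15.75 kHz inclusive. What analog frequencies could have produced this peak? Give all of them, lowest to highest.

5.1 kHz, 6.6 kHz, 10.95 kHz, 12.45 kHz

Frequencies that alias to 0.75 kHz are k·fs ± 0.75 kHz for integer k ≥ 0.
k=0: 0.75 kHz.
k=1: 5.1 kHz, 6.6 kHz.
k=2: 10.95 kHz, 12.45 kHz.
k=3: 16.8 kHz, 18.3 kHz.
Within [3.95 kHz, 15.75 kHz]: 5.1 kHz, 6.6 kHz, 10.95 kHz, 12.45 kHz.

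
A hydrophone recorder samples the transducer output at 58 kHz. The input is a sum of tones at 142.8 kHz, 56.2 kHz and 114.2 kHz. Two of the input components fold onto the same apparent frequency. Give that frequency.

1.8 kHz

fs/2 = 29 kHz.
142.8 kHz mod fs = 26.8 kHz.
26.8 kHz ≤ fs/2 = 29 kHz, appears at 26.8 kHz.
56.2 kHz > fs/2 = 29 kHz, folds to fs − 56.2 kHz = 1.8 kHz.
114.2 kHz mod fs = 56.2 kHz.
56.2 kHz > fs/2 = 29 kHz, folds to fs − 56.2 kHz = 1.8 kHz.
56.2 kHz and 114.2 kHz both map to 1.8 kHz.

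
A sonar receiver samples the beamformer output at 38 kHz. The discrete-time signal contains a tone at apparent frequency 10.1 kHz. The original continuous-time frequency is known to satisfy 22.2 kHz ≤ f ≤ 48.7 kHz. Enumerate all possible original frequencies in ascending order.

Frequencies that alias to 10.1 kHz are k·fs ± 10.1 kHz for integer k ≥ 0.
k=0: 10.1 kHz.
k=1: 27.9 kHz, 48.1 kHz.
k=2: 65.9 kHz, 86.1 kHz.
Within [22.2 kHz, 48.7 kHz]: 27.9 kHz, 48.1 kHz.

27.9 kHz, 48.1 kHz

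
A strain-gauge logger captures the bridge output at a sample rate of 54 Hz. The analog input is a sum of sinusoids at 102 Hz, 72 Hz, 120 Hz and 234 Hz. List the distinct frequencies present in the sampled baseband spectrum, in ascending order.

fs/2 = 27 Hz.
102 Hz mod fs = 48 Hz.
48 Hz > fs/2 = 27 Hz, folds to fs − 48 Hz = 6 Hz.
72 Hz mod fs = 18 Hz.
18 Hz ≤ fs/2 = 27 Hz, appears at 18 Hz.
120 Hz mod fs = 12 Hz.
12 Hz ≤ fs/2 = 27 Hz, appears at 12 Hz.
234 Hz mod fs = 18 Hz.
18 Hz ≤ fs/2 = 27 Hz, appears at 18 Hz.
Distinct values: {6 Hz, 12 Hz, 18 Hz}.

6 Hz, 12 Hz, 18 Hz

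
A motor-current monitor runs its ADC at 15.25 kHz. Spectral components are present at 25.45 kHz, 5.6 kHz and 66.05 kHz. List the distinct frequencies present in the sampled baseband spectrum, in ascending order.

fs/2 = 7.625 kHz.
25.45 kHz mod fs = 10.2 kHz.
10.2 kHz > fs/2 = 7.625 kHz, folds to fs − 10.2 kHz = 5.05 kHz.
5.6 kHz ≤ fs/2 = 7.625 kHz, passes unchanged.
66.05 kHz mod fs = 5.05 kHz.
5.05 kHz ≤ fs/2 = 7.625 kHz, appears at 5.05 kHz.
Distinct values: {5.05 kHz, 5.6 kHz}.

5.05 kHz, 5.6 kHz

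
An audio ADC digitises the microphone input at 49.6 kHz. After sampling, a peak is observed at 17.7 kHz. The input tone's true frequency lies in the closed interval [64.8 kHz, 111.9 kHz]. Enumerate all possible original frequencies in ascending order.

67.3 kHz, 81.5 kHz

Frequencies that alias to 17.7 kHz are k·fs ± 17.7 kHz for integer k ≥ 0.
k=0: 17.7 kHz.
k=1: 31.9 kHz, 67.3 kHz.
k=2: 81.5 kHz, 116.9 kHz.
k=3: 131.1 kHz, 166.5 kHz.
Within [64.8 kHz, 111.9 kHz]: 67.3 kHz, 81.5 kHz.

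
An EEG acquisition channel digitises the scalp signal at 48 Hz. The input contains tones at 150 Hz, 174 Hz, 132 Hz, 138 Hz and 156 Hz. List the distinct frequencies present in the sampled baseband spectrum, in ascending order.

6 Hz, 12 Hz, 18 Hz

fs/2 = 24 Hz.
150 Hz mod fs = 6 Hz.
6 Hz ≤ fs/2 = 24 Hz, appears at 6 Hz.
174 Hz mod fs = 30 Hz.
30 Hz > fs/2 = 24 Hz, folds to fs − 30 Hz = 18 Hz.
132 Hz mod fs = 36 Hz.
36 Hz > fs/2 = 24 Hz, folds to fs − 36 Hz = 12 Hz.
138 Hz mod fs = 42 Hz.
42 Hz > fs/2 = 24 Hz, folds to fs − 42 Hz = 6 Hz.
156 Hz mod fs = 12 Hz.
12 Hz ≤ fs/2 = 24 Hz, appears at 12 Hz.
Distinct values: {6 Hz, 12 Hz, 18 Hz}.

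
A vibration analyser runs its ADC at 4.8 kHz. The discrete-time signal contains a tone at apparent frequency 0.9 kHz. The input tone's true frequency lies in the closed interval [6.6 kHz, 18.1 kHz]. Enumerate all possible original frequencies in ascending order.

8.7 kHz, 10.5 kHz, 13.5 kHz, 15.3 kHz

Frequencies that alias to 0.9 kHz are k·fs ± 0.9 kHz for integer k ≥ 0.
k=0: 0.9 kHz.
k=1: 3.9 kHz, 5.7 kHz.
k=2: 8.7 kHz, 10.5 kHz.
k=3: 13.5 kHz, 15.3 kHz.
k=4: 18.3 kHz, 20.1 kHz.
Within [6.6 kHz, 18.1 kHz]: 8.7 kHz, 10.5 kHz, 13.5 kHz, 15.3 kHz.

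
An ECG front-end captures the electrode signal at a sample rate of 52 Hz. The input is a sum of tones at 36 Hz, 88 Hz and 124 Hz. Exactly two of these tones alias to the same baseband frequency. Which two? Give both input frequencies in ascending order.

36 Hz, 88 Hz

fs/2 = 26 Hz.
36 Hz > fs/2 = 26 Hz, folds to fs − 36 Hz = 16 Hz.
88 Hz mod fs = 36 Hz.
36 Hz > fs/2 = 26 Hz, folds to fs − 36 Hz = 16 Hz.
124 Hz mod fs = 20 Hz.
20 Hz ≤ fs/2 = 26 Hz, appears at 20 Hz.
36 Hz and 88 Hz both map to 16 Hz.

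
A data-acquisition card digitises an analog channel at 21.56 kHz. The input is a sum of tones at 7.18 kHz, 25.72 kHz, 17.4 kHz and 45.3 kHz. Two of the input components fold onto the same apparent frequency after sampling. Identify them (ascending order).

17.4 kHz, 25.72 kHz

fs/2 = 10.78 kHz.
7.18 kHz ≤ fs/2 = 10.78 kHz, passes unchanged.
25.72 kHz mod fs = 4.16 kHz.
4.16 kHz ≤ fs/2 = 10.78 kHz, appears at 4.16 kHz.
17.4 kHz > fs/2 = 10.78 kHz, folds to fs − 17.4 kHz = 4.16 kHz.
45.3 kHz mod fs = 2.18 kHz.
2.18 kHz ≤ fs/2 = 10.78 kHz, appears at 2.18 kHz.
17.4 kHz and 25.72 kHz both map to 4.16 kHz.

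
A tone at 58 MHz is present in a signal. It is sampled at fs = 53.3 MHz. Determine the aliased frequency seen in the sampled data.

4.7 MHz

58 MHz mod fs = 4.7 MHz.
4.7 MHz ≤ fs/2 = 26.65 MHz, appears at 4.7 MHz.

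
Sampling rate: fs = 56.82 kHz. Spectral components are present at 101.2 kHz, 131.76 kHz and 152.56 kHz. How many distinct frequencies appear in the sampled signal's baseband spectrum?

fs/2 = 28.41 kHz.
101.2 kHz mod fs = 44.38 kHz.
44.38 kHz > fs/2 = 28.41 kHz, folds to fs − 44.38 kHz = 12.44 kHz.
131.76 kHz mod fs = 18.12 kHz.
18.12 kHz ≤ fs/2 = 28.41 kHz, appears at 18.12 kHz.
152.56 kHz mod fs = 38.92 kHz.
38.92 kHz > fs/2 = 28.41 kHz, folds to fs − 38.92 kHz = 17.9 kHz.
Distinct values: {12.44 kHz, 17.9 kHz, 18.12 kHz} → 3.

3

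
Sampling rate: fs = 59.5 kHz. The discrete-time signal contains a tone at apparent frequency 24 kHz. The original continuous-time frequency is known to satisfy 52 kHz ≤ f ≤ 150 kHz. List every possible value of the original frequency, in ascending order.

83.5 kHz, 95 kHz, 143 kHz

Frequencies that alias to 24 kHz are k·fs ± 24 kHz for integer k ≥ 0.
k=0: 24 kHz.
k=1: 35.5 kHz, 83.5 kHz.
k=2: 95 kHz, 143 kHz.
k=3: 154.5 kHz, 202.5 kHz.
Within [52 kHz, 150 kHz]: 83.5 kHz, 95 kHz, 143 kHz.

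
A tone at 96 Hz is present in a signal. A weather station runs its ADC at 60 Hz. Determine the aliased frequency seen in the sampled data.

96 Hz mod fs = 36 Hz.
36 Hz > fs/2 = 30 Hz, folds to fs − 36 Hz = 24 Hz.

24 Hz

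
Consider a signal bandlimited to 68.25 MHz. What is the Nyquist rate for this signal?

Nyquist rate = 2 × 68.25 MHz = 136.5 MHz.

136.5 MHz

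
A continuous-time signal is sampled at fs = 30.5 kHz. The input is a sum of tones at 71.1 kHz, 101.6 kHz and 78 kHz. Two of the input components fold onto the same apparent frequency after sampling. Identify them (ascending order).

71.1 kHz, 101.6 kHz

fs/2 = 15.25 kHz.
71.1 kHz mod fs = 10.1 kHz.
10.1 kHz ≤ fs/2 = 15.25 kHz, appears at 10.1 kHz.
101.6 kHz mod fs = 10.1 kHz.
10.1 kHz ≤ fs/2 = 15.25 kHz, appears at 10.1 kHz.
78 kHz mod fs = 17 kHz.
17 kHz > fs/2 = 15.25 kHz, folds to fs − 17 kHz = 13.5 kHz.
71.1 kHz and 101.6 kHz both map to 10.1 kHz.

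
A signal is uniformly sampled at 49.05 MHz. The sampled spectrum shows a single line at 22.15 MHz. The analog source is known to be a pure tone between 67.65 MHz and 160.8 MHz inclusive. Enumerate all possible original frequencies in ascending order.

71.2 MHz, 75.95 MHz, 120.25 MHz, 125 MHz

Frequencies that alias to 22.15 MHz are k·fs ± 22.15 MHz for integer k ≥ 0.
k=0: 22.15 MHz.
k=1: 26.9 MHz, 71.2 MHz.
k=2: 75.95 MHz, 120.25 MHz.
k=3: 125 MHz, 169.3 MHz.
k=4: 174.05 MHz, 218.35 MHz.
Within [67.65 MHz, 160.8 MHz]: 71.2 MHz, 75.95 MHz, 120.25 MHz, 125 MHz.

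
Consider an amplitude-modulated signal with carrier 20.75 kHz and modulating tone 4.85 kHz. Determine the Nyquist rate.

51.2 kHz

AM sidebands sit at fc ± fm = 15.9 kHz and 25.6 kHz.
Highest-frequency component: 25.6 kHz.
Nyquist rate = 2 × 25.6 kHz = 51.2 kHz.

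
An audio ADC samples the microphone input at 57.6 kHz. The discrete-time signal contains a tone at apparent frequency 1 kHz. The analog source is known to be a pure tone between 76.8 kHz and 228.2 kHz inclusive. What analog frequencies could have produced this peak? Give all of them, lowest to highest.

Frequencies that alias to 1 kHz are k·fs ± 1 kHz for integer k ≥ 0.
k=0: 1 kHz.
k=1: 56.6 kHz, 58.6 kHz.
k=2: 114.2 kHz, 116.2 kHz.
k=3: 171.8 kHz, 173.8 kHz.
k=4: 229.4 kHz, 231.4 kHz.
Within [76.8 kHz, 228.2 kHz]: 114.2 kHz, 116.2 kHz, 171.8 kHz, 173.8 kHz.

114.2 kHz, 116.2 kHz, 171.8 kHz, 173.8 kHz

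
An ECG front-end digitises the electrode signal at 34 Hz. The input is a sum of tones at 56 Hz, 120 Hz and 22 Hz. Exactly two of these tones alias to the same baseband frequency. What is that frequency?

fs/2 = 17 Hz.
56 Hz mod fs = 22 Hz.
22 Hz > fs/2 = 17 Hz, folds to fs − 22 Hz = 12 Hz.
120 Hz mod fs = 18 Hz.
18 Hz > fs/2 = 17 Hz, folds to fs − 18 Hz = 16 Hz.
22 Hz > fs/2 = 17 Hz, folds to fs − 22 Hz = 12 Hz.
22 Hz and 56 Hz both map to 12 Hz.

12 Hz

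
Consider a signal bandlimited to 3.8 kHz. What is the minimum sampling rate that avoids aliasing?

Nyquist rate = 2 × 3.8 kHz = 7.6 kHz.

7.6 kHz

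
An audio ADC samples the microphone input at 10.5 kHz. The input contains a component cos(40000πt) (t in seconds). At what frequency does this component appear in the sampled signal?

1 kHz

ω = 40000π rad/s → f = ω/(2π) = 20000 Hz = 20 kHz.
20 kHz mod fs = 9.5 kHz.
9.5 kHz > fs/2 = 5.25 kHz, folds to fs − 9.5 kHz = 1 kHz.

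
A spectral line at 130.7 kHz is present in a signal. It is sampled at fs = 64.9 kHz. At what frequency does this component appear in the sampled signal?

130.7 kHz mod fs = 0.9 kHz.
0.9 kHz ≤ fs/2 = 32.45 kHz, appears at 0.9 kHz.

0.9 kHz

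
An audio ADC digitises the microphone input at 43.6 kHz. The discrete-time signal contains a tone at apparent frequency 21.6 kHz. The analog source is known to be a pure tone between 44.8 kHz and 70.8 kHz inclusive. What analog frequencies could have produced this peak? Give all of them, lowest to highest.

65.2 kHz, 65.6 kHz

Frequencies that alias to 21.6 kHz are k·fs ± 21.6 kHz for integer k ≥ 0.
k=0: 21.6 kHz.
k=1: 22 kHz, 65.2 kHz.
k=2: 65.6 kHz, 108.8 kHz.
k=3: 109.2 kHz, 152.4 kHz.
Within [44.8 kHz, 70.8 kHz]: 65.2 kHz, 65.6 kHz.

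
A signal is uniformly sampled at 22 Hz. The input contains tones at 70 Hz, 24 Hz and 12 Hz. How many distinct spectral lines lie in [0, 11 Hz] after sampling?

fs/2 = 11 Hz.
70 Hz mod fs = 4 Hz.
4 Hz ≤ fs/2 = 11 Hz, appears at 4 Hz.
24 Hz mod fs = 2 Hz.
2 Hz ≤ fs/2 = 11 Hz, appears at 2 Hz.
12 Hz > fs/2 = 11 Hz, folds to fs − 12 Hz = 10 Hz.
Distinct values: {2 Hz, 4 Hz, 10 Hz} → 3.

3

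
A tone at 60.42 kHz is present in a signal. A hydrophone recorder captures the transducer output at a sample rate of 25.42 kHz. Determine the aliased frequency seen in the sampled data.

60.42 kHz mod fs = 9.58 kHz.
9.58 kHz ≤ fs/2 = 12.71 kHz, appears at 9.58 kHz.

9.58 kHz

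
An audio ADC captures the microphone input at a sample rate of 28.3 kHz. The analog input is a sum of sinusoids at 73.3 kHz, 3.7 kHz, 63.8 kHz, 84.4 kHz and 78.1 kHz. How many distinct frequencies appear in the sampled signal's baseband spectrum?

fs/2 = 14.15 kHz.
73.3 kHz mod fs = 16.7 kHz.
16.7 kHz > fs/2 = 14.15 kHz, folds to fs − 16.7 kHz = 11.6 kHz.
3.7 kHz ≤ fs/2 = 14.15 kHz, passes unchanged.
63.8 kHz mod fs = 7.2 kHz.
7.2 kHz ≤ fs/2 = 14.15 kHz, appears at 7.2 kHz.
84.4 kHz mod fs = 27.8 kHz.
27.8 kHz > fs/2 = 14.15 kHz, folds to fs − 27.8 kHz = 0.5 kHz.
78.1 kHz mod fs = 21.5 kHz.
21.5 kHz > fs/2 = 14.15 kHz, folds to fs − 21.5 kHz = 6.8 kHz.
Distinct values: {0.5 kHz, 3.7 kHz, 6.8 kHz, 7.2 kHz, 11.6 kHz} → 5.

5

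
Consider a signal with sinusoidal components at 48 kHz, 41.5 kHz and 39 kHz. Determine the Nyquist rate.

96 kHz

Highest-frequency component: 48 kHz.
Nyquist rate = 2 × 48 kHz = 96 kHz.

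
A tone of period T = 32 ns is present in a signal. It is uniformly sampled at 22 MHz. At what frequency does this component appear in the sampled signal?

T = 32 ns → f = 1/T = 31.25 MHz.
31.25 MHz mod fs = 9.25 MHz.
9.25 MHz ≤ fs/2 = 11 MHz, appears at 9.25 MHz.

9.25 MHz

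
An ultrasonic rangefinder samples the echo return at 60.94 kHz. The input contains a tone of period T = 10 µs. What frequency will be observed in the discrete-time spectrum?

21.88 kHz

T = 10 µs → f = 1/T = 100 kHz.
100 kHz mod fs = 39.06 kHz.
39.06 kHz > fs/2 = 30.47 kHz, folds to fs − 39.06 kHz = 21.88 kHz.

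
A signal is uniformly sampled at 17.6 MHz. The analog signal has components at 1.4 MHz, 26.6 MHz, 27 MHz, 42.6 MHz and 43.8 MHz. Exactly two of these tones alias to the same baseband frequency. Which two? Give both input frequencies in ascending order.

26.6 MHz, 43.8 MHz

fs/2 = 8.8 MHz.
1.4 MHz ≤ fs/2 = 8.8 MHz, passes unchanged.
26.6 MHz mod fs = 9 MHz.
9 MHz > fs/2 = 8.8 MHz, folds to fs − 9 MHz = 8.6 MHz.
27 MHz mod fs = 9.4 MHz.
9.4 MHz > fs/2 = 8.8 MHz, folds to fs − 9.4 MHz = 8.2 MHz.
42.6 MHz mod fs = 7.4 MHz.
7.4 MHz ≤ fs/2 = 8.8 MHz, appears at 7.4 MHz.
43.8 MHz mod fs = 8.6 MHz.
8.6 MHz ≤ fs/2 = 8.8 MHz, appears at 8.6 MHz.
26.6 MHz and 43.8 MHz both map to 8.6 MHz.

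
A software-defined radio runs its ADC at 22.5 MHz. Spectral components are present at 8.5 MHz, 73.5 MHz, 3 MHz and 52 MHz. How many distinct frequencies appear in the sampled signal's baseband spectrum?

fs/2 = 11.25 MHz.
8.5 MHz ≤ fs/2 = 11.25 MHz, passes unchanged.
73.5 MHz mod fs = 6 MHz.
6 MHz ≤ fs/2 = 11.25 MHz, appears at 6 MHz.
3 MHz ≤ fs/2 = 11.25 MHz, passes unchanged.
52 MHz mod fs = 7 MHz.
7 MHz ≤ fs/2 = 11.25 MHz, appears at 7 MHz.
Distinct values: {3 MHz, 6 MHz, 7 MHz, 8.5 MHz} → 4.

4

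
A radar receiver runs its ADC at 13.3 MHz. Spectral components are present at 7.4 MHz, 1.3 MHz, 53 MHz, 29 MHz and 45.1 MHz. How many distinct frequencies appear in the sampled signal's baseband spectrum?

5

fs/2 = 6.65 MHz.
7.4 MHz > fs/2 = 6.65 MHz, folds to fs − 7.4 MHz = 5.9 MHz.
1.3 MHz ≤ fs/2 = 6.65 MHz, passes unchanged.
53 MHz mod fs = 13.1 MHz.
13.1 MHz > fs/2 = 6.65 MHz, folds to fs − 13.1 MHz = 0.2 MHz.
29 MHz mod fs = 2.4 MHz.
2.4 MHz ≤ fs/2 = 6.65 MHz, appears at 2.4 MHz.
45.1 MHz mod fs = 5.2 MHz.
5.2 MHz ≤ fs/2 = 6.65 MHz, appears at 5.2 MHz.
Distinct values: {0.2 MHz, 1.3 MHz, 2.4 MHz, 5.2 MHz, 5.9 MHz} → 5.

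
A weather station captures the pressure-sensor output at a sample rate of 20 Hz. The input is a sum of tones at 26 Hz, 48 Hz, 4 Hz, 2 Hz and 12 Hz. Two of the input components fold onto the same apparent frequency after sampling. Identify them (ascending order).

fs/2 = 10 Hz.
26 Hz mod fs = 6 Hz.
6 Hz ≤ fs/2 = 10 Hz, appears at 6 Hz.
48 Hz mod fs = 8 Hz.
8 Hz ≤ fs/2 = 10 Hz, appears at 8 Hz.
4 Hz ≤ fs/2 = 10 Hz, passes unchanged.
2 Hz ≤ fs/2 = 10 Hz, passes unchanged.
12 Hz > fs/2 = 10 Hz, folds to fs − 12 Hz = 8 Hz.
12 Hz and 48 Hz both map to 8 Hz.

12 Hz, 48 Hz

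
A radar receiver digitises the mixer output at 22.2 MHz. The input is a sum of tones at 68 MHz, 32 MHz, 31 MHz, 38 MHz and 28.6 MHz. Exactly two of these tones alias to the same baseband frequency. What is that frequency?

6.4 MHz

fs/2 = 11.1 MHz.
68 MHz mod fs = 1.4 MHz.
1.4 MHz ≤ fs/2 = 11.1 MHz, appears at 1.4 MHz.
32 MHz mod fs = 9.8 MHz.
9.8 MHz ≤ fs/2 = 11.1 MHz, appears at 9.8 MHz.
31 MHz mod fs = 8.8 MHz.
8.8 MHz ≤ fs/2 = 11.1 MHz, appears at 8.8 MHz.
38 MHz mod fs = 15.8 MHz.
15.8 MHz > fs/2 = 11.1 MHz, folds to fs − 15.8 MHz = 6.4 MHz.
28.6 MHz mod fs = 6.4 MHz.
6.4 MHz ≤ fs/2 = 11.1 MHz, appears at 6.4 MHz.
28.6 MHz and 38 MHz both map to 6.4 MHz.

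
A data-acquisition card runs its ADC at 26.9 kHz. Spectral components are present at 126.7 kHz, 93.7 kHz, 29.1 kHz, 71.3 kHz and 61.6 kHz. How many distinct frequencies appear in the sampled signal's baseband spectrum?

fs/2 = 13.45 kHz.
126.7 kHz mod fs = 19.1 kHz.
19.1 kHz > fs/2 = 13.45 kHz, folds to fs − 19.1 kHz = 7.8 kHz.
93.7 kHz mod fs = 13 kHz.
13 kHz ≤ fs/2 = 13.45 kHz, appears at 13 kHz.
29.1 kHz mod fs = 2.2 kHz.
2.2 kHz ≤ fs/2 = 13.45 kHz, appears at 2.2 kHz.
71.3 kHz mod fs = 17.5 kHz.
17.5 kHz > fs/2 = 13.45 kHz, folds to fs − 17.5 kHz = 9.4 kHz.
61.6 kHz mod fs = 7.8 kHz.
7.8 kHz ≤ fs/2 = 13.45 kHz, appears at 7.8 kHz.
Distinct values: {2.2 kHz, 7.8 kHz, 9.4 kHz, 13 kHz} → 4.

4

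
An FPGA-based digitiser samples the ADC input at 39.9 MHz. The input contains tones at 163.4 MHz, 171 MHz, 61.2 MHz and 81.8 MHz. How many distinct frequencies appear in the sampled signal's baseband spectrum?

fs/2 = 19.95 MHz.
163.4 MHz mod fs = 3.8 MHz.
3.8 MHz ≤ fs/2 = 19.95 MHz, appears at 3.8 MHz.
171 MHz mod fs = 11.4 MHz.
11.4 MHz ≤ fs/2 = 19.95 MHz, appears at 11.4 MHz.
61.2 MHz mod fs = 21.3 MHz.
21.3 MHz > fs/2 = 19.95 MHz, folds to fs − 21.3 MHz = 18.6 MHz.
81.8 MHz mod fs = 2 MHz.
2 MHz ≤ fs/2 = 19.95 MHz, appears at 2 MHz.
Distinct values: {2 MHz, 3.8 MHz, 11.4 MHz, 18.6 MHz} → 4.

4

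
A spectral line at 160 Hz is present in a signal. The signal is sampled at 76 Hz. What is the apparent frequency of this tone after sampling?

8 Hz

160 Hz mod fs = 8 Hz.
8 Hz ≤ fs/2 = 38 Hz, appears at 8 Hz.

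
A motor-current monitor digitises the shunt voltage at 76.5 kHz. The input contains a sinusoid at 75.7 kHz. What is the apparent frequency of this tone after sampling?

75.7 kHz > fs/2 = 38.25 kHz, folds to fs − 75.7 kHz = 0.8 kHz.

0.8 kHz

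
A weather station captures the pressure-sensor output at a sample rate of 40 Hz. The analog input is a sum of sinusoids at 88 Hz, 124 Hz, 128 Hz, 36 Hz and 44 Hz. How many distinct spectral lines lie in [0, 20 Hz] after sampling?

fs/2 = 20 Hz.
88 Hz mod fs = 8 Hz.
8 Hz ≤ fs/2 = 20 Hz, appears at 8 Hz.
124 Hz mod fs = 4 Hz.
4 Hz ≤ fs/2 = 20 Hz, appears at 4 Hz.
128 Hz mod fs = 8 Hz.
8 Hz ≤ fs/2 = 20 Hz, appears at 8 Hz.
36 Hz > fs/2 = 20 Hz, folds to fs − 36 Hz = 4 Hz.
44 Hz mod fs = 4 Hz.
4 Hz ≤ fs/2 = 20 Hz, appears at 4 Hz.
Distinct values: {4 Hz, 8 Hz} → 2.

2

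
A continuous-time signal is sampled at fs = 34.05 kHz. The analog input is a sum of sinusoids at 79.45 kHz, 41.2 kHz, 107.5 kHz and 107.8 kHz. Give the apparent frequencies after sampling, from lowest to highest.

fs/2 = 17.025 kHz.
79.45 kHz mod fs = 11.35 kHz.
11.35 kHz ≤ fs/2 = 17.025 kHz, appears at 11.35 kHz.
41.2 kHz mod fs = 7.15 kHz.
7.15 kHz ≤ fs/2 = 17.025 kHz, appears at 7.15 kHz.
107.5 kHz mod fs = 5.35 kHz.
5.35 kHz ≤ fs/2 = 17.025 kHz, appears at 5.35 kHz.
107.8 kHz mod fs = 5.65 kHz.
5.65 kHz ≤ fs/2 = 17.025 kHz, appears at 5.65 kHz.
Distinct values: {5.35 kHz, 5.65 kHz, 7.15 kHz, 11.35 kHz}.

5.35 kHz, 5.65 kHz, 7.15 kHz, 11.35 kHz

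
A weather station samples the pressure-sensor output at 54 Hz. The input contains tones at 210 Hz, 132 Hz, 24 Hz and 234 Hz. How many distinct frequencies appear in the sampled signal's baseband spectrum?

3

fs/2 = 27 Hz.
210 Hz mod fs = 48 Hz.
48 Hz > fs/2 = 27 Hz, folds to fs − 48 Hz = 6 Hz.
132 Hz mod fs = 24 Hz.
24 Hz ≤ fs/2 = 27 Hz, appears at 24 Hz.
24 Hz ≤ fs/2 = 27 Hz, passes unchanged.
234 Hz mod fs = 18 Hz.
18 Hz ≤ fs/2 = 27 Hz, appears at 18 Hz.
Distinct values: {6 Hz, 18 Hz, 24 Hz} → 3.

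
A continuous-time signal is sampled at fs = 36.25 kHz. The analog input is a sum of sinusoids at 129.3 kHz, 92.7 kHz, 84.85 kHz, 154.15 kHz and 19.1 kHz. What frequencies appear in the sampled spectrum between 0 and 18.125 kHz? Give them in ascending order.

fs/2 = 18.125 kHz.
129.3 kHz mod fs = 20.55 kHz.
20.55 kHz > fs/2 = 18.125 kHz, folds to fs − 20.55 kHz = 15.7 kHz.
92.7 kHz mod fs = 20.2 kHz.
20.2 kHz > fs/2 = 18.125 kHz, folds to fs − 20.2 kHz = 16.05 kHz.
84.85 kHz mod fs = 12.35 kHz.
12.35 kHz ≤ fs/2 = 18.125 kHz, appears at 12.35 kHz.
154.15 kHz mod fs = 9.15 kHz.
9.15 kHz ≤ fs/2 = 18.125 kHz, appears at 9.15 kHz.
19.1 kHz > fs/2 = 18.125 kHz, folds to fs − 19.1 kHz = 17.15 kHz.
Distinct values: {9.15 kHz, 12.35 kHz, 15.7 kHz, 16.05 kHz, 17.15 kHz}.

9.15 kHz, 12.35 kHz, 15.7 kHz, 16.05 kHz, 17.15 kHz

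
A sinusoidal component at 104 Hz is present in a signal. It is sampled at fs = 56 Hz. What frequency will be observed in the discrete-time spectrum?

8 Hz

104 Hz mod fs = 48 Hz.
48 Hz > fs/2 = 28 Hz, folds to fs − 48 Hz = 8 Hz.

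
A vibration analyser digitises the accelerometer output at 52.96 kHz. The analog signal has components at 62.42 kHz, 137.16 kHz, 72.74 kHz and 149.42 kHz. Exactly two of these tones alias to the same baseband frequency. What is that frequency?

fs/2 = 26.48 kHz.
62.42 kHz mod fs = 9.46 kHz.
9.46 kHz ≤ fs/2 = 26.48 kHz, appears at 9.46 kHz.
137.16 kHz mod fs = 31.24 kHz.
31.24 kHz > fs/2 = 26.48 kHz, folds to fs − 31.24 kHz = 21.72 kHz.
72.74 kHz mod fs = 19.78 kHz.
19.78 kHz ≤ fs/2 = 26.48 kHz, appears at 19.78 kHz.
149.42 kHz mod fs = 43.5 kHz.
43.5 kHz > fs/2 = 26.48 kHz, folds to fs − 43.5 kHz = 9.46 kHz.
62.42 kHz and 149.42 kHz both map to 9.46 kHz.

9.46 kHz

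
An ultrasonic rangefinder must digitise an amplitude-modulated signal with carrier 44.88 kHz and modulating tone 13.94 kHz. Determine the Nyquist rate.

117.64 kHz

AM sidebands sit at fc ± fm = 30.94 kHz and 58.82 kHz.
Highest-frequency component: 58.82 kHz.
Nyquist rate = 2 × 58.82 kHz = 117.64 kHz.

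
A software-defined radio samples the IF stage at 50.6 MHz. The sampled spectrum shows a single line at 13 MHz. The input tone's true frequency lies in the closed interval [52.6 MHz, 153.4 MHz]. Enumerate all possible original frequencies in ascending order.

63.6 MHz, 88.2 MHz, 114.2 MHz, 138.8 MHz

Frequencies that alias to 13 MHz are k·fs ± 13 MHz for integer k ≥ 0.
k=0: 13 MHz.
k=1: 37.6 MHz, 63.6 MHz.
k=2: 88.2 MHz, 114.2 MHz.
k=3: 138.8 MHz, 164.8 MHz.
k=4: 189.4 MHz, 215.4 MHz.
Within [52.6 MHz, 153.4 MHz]: 63.6 MHz, 88.2 MHz, 114.2 MHz, 138.8 MHz.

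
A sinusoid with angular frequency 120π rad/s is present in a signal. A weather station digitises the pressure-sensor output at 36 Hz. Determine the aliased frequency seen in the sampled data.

ω = 120π rad/s → f = ω/(2π) = 60 Hz.
60 Hz mod fs = 24 Hz.
24 Hz > fs/2 = 18 Hz, folds to fs − 24 Hz = 12 Hz.

12 Hz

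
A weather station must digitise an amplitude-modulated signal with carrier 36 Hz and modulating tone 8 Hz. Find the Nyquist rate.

AM sidebands sit at fc ± fm = 28 Hz and 44 Hz.
Highest-frequency component: 44 Hz.
Nyquist rate = 2 × 44 Hz = 88 Hz.

88 Hz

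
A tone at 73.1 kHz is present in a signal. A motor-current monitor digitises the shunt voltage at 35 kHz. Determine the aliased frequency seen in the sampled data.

73.1 kHz mod fs = 3.1 kHz.
3.1 kHz ≤ fs/2 = 17.5 kHz, appears at 3.1 kHz.

3.1 kHz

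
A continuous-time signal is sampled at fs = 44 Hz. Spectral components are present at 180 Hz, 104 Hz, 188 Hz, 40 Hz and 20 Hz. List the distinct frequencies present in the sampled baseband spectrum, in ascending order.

4 Hz, 12 Hz, 16 Hz, 20 Hz

fs/2 = 22 Hz.
180 Hz mod fs = 4 Hz.
4 Hz ≤ fs/2 = 22 Hz, appears at 4 Hz.
104 Hz mod fs = 16 Hz.
16 Hz ≤ fs/2 = 22 Hz, appears at 16 Hz.
188 Hz mod fs = 12 Hz.
12 Hz ≤ fs/2 = 22 Hz, appears at 12 Hz.
40 Hz > fs/2 = 22 Hz, folds to fs − 40 Hz = 4 Hz.
20 Hz ≤ fs/2 = 22 Hz, passes unchanged.
Distinct values: {4 Hz, 12 Hz, 16 Hz, 20 Hz}.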